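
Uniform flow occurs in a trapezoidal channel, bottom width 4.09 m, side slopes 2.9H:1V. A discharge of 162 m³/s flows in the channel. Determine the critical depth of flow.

At critical depth, Q² T / (g A³) = 1, i.e. A³/T = Q²/g = 162²/9.81 = 2675.
At y = 2.24 m: A³/T = 780.6 — too small.
At y = 3.41 m: A³/T = 4538 — too large.
At y = 3.01 m: A³/T = 2666 — ≈ 2675.

y_c = 3.01 m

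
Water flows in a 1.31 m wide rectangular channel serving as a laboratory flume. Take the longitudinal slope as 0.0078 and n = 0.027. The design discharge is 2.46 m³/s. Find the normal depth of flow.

y_n = 1.05 m

Manning's equation rearranged: A R^(2/3) = nQ / (1·√S) = 0.027 × 2.46 / (√0.0078) = 0.7521.
Try y = 1.14 m: A R^(2/3) = 0.8322 — too large.
Try y = 0.846 m: A R^(2/3) = 0.5703 — too small.
Try y = 1.05 m: A R^(2/3) = 0.7509 — ≈ 0.7521.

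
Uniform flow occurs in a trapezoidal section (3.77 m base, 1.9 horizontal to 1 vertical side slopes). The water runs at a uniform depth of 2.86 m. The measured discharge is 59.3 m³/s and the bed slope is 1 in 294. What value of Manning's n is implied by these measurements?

With bottom width b = 3.77 m and side slope z = 1.9: A = (b + zy)y = (3.77 + 1.9×2.86)×2.86 = 26.32 m²; P = b + 2y√(1+z²) = 3.77 + 2×2.86×2.147 = 16.05 m.
Hydraulic radius R = A/P = 26.32/16.05 = 1.64 m.
Rearranging Manning's equation: n = (1/Q) A R^(2/3) S^(1/2) = (1/59.3) × 26.32 × 1.64^(2/3) × √0.003401 = 0.036.

n = 0.036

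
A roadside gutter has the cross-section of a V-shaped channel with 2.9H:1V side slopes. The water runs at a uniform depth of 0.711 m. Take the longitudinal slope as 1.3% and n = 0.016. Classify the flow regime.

supercritical

For a triangular section with side slope z = 2.9: A = zy² = 2.9×0.711² = 1.466 m²; P = 2y√(1+z²) = 2×0.711×3.068 = 4.362 m.
Hydraulic radius R = A/P = 1.466/4.362 = 0.3361 m.
V = (1/n) R^(2/3) √S = (1/0.016) × 0.3361^(2/3) × √0.013 = 3.445 m/s. Hydraulic depth D_h = A/T = 1.466/4.124 = 0.3555 m.
Froude number Fr = V/√(g·D_h) = 3.445/√(9.81×0.3555) = 1.84, which is greater than 1, so the flow is supercritical.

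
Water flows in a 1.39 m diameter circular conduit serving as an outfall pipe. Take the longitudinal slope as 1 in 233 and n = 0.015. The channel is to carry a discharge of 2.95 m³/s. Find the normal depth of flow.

y_n = 1.03 m

Manning's equation rearranged: A R^(2/3) = nQ / (1·√S) = 0.015 × 2.95 / (√0.004292) = 0.6754.
At y = 0.753 m: A R^(2/3) = 0.4286 — low.
At y = 1.16 m: A R^(2/3) = 0.7618 — high.
At y = 1.03 m: A R^(2/3) = 0.6743 — close enough.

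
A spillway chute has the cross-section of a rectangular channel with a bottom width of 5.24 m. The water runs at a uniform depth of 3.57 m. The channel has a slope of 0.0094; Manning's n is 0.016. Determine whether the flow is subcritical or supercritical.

Flow area A = b·y = 5.24 × 3.57 = 18.71 m². Wetted perimeter P = b + 2y = 5.24 + 2×3.57 = 12.38 m.
Hydraulic radius R = A/P = 18.71/12.38 = 1.511 m.
V = (1/n) R^(2/3) √S = (1/0.016) × 1.511^(2/3) × √0.0094 = 7.979 m/s. Hydraulic depth D_h = A/T = 18.71/5.24 = 3.57 m.
Froude number Fr = V/√(g·D_h) = 7.979/√(9.81×3.57) = 1.35, which is greater than 1, so the flow is supercritical.

supercritical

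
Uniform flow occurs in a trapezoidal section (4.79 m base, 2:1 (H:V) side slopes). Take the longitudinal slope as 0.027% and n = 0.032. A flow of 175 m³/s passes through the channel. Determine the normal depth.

Manning's equation rearranged: A R^(2/3) = nQ / (1·√S) = 0.032 × 175 / (√0.00027) = 340.8.
At y = 6.36 m: A R^(2/3) = 249.4 — low.
At y = 8.86 m: A R^(2/3) = 542.8 — high.
At y = 7.28 m: A R^(2/3) = 341.3 — matches.

y_n = 7.28 m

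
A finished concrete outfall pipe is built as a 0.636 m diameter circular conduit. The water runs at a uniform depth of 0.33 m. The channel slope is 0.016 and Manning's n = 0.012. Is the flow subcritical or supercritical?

For a circular section of diameter D = 0.636 m at depth y = 0.33 m, the central angle is θ = 2 arccos(1 − 2y/D) = 3.217 rad. Then A = (D²/8)(θ − sin θ) = 0.1665 m² and P = Dθ/2 = 1.023 m.
Hydraulic radius R = A/P = 0.1665/1.023 = 0.1627 m.
V = (1/n) R^(2/3) √S = (1/0.012) × 0.1627^(2/3) × √0.016 = 3.142 m/s. Hydraulic depth D_h = A/T = 0.1665/0.6355 = 0.2619 m.
Froude number Fr = V/√(g·D_h) = 3.142/√(9.81×0.2619) = 1.96, which is greater than 1, so the flow is supercritical.

supercritical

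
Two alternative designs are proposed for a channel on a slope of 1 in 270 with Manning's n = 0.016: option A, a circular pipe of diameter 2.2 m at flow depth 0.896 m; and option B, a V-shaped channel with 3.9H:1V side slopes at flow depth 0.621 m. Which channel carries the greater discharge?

Channel A: For a circular section of diameter D = 2.2 m at depth y = 0.896 m, the central angle is θ = 2 arccos(1 − 2y/D) = 2.769 rad. Then A = (D²/8)(θ − sin θ) = 1.454 m² and P = Dθ/2 = 3.045 m. Hydraulic radius R = A/P = 1.454/3.045 = 0.4776 m. Q_A = (1/0.016)·1.454·0.4776^(2/3)·√0.003704 = 3.38 m³/s.
Channel B: For a triangular section with side slope z = 3.9: A = zy² = 3.9×0.621² = 1.504 m²; P = 2y√(1+z²) = 2×0.621×4.026 = 5 m. Hydraulic radius R = A/P = 1.504/5 = 0.3008 m. Q_B = (1/0.016)·1.504·0.3008^(2/3)·√0.003704 = 2.568 m³/s.
Q_A = 3.38 m³/s vs Q_B = 2.568 m³/s, so channel A carries more.

channel A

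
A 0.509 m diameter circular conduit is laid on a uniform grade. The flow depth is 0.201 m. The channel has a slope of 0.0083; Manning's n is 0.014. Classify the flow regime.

For a circular section of diameter D = 0.509 m at depth y = 0.201 m, the central angle is θ = 2 arccos(1 − 2y/D) = 2.718 rad. Then A = (D²/8)(θ − sin θ) = 0.07471 m² and P = Dθ/2 = 0.6917 m.
Hydraulic radius R = A/P = 0.07471/0.6917 = 0.108 m.
V = (1/n) R^(2/3) √S = (1/0.014) × 0.108^(2/3) × √0.0083 = 1.476 m/s. Hydraulic depth D_h = A/T = 0.07471/0.4976 = 0.1501 m.
Froude number Fr = V/√(g·D_h) = 1.476/√(9.81×0.1501) = 1.22, which is greater than 1, so the flow is supercritical.

supercritical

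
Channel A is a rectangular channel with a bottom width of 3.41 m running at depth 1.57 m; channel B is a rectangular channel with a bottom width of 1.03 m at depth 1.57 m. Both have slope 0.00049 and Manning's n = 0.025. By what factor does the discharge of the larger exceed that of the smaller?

Channel A: Flow area A = b·y = 3.41 × 1.57 = 5.354 m². Wetted perimeter P = b + 2y = 3.41 + 2×1.57 = 6.55 m. Hydraulic radius R = A/P = 5.354/6.55 = 0.8174 m. Q_A = (1/0.025)·5.354·0.8174^(2/3)·√0.00049 = 4.144 m³/s.
Channel B: Flow area A = b·y = 1.03 × 1.57 = 1.617 m². Wetted perimeter P = b + 2y = 1.03 + 2×1.57 = 4.17 m. Hydraulic radius R = A/P = 1.617/4.17 = 0.3878 m. Q_B = (1/0.025)·1.617·0.3878^(2/3)·√0.00049 = 0.7614 m³/s.
The larger discharge is 4.144 m³/s and the smaller is 0.7614 m³/s; the ratio is 5.44.

5.44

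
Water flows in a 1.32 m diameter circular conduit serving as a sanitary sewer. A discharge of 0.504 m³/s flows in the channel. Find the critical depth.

y_c = 0.369 m

At critical depth, Q² T / (g A³) = 1, i.e. A³/T = Q²/g = 0.504²/9.81 = 0.02589.
Trying y = 0.425 m: A³/T = 0.04474 — high.
Trying y = 0.296 m: A³/T = 0.01096 — low.
Trying y = 0.369 m: A³/T = 0.02587 — close enough.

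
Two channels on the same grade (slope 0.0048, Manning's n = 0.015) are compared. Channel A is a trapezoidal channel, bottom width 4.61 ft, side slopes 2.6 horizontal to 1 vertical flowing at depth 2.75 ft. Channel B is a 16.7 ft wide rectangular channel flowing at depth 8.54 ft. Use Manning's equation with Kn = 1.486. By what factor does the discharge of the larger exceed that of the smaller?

8.34

Channel A: With bottom width b = 4.61 ft and side slope z = 2.6: A = (b + zy)y = (4.61 + 2.6×2.75)×2.75 = 32.34 ft²; P = b + 2y√(1+z²) = 4.61 + 2×2.75×2.786 = 19.93 ft. Hydraulic radius R = A/P = 32.34/19.93 = 1.623 ft. Q_A = (1.486/0.015)·32.34·1.623^(2/3)·√0.0048 = 306.5 ft³/s.
Channel B: Flow area A = b·y = 16.7 × 8.54 = 142.6 ft². Wetted perimeter P = b + 2y = 16.7 + 2×8.54 = 33.78 ft. Hydraulic radius R = A/P = 142.6/33.78 = 4.222 ft. Q_B = (1.486/0.015)·142.6·4.222^(2/3)·√0.0048 = 2557 ft³/s.
The larger discharge is 2557 ft³/s and the smaller is 306.5 ft³/s; the ratio is 8.34.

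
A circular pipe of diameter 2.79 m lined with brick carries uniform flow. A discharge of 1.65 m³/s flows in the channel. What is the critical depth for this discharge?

y_c = 0.549 m

At critical depth, Q² T / (g A³) = 1, i.e. A³/T = Q²/g = 1.65²/9.81 = 0.2775.
Trying y = 0.405 m: A³/T = 0.08387 — low.
Trying y = 0.664 m: A³/T = 0.5833 — high.
Trying y = 0.549 m: A³/T = 0.2772 — matches.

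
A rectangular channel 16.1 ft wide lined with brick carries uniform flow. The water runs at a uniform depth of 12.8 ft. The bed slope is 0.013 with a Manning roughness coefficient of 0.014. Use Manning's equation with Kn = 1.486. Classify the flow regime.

supercritical

Flow area A = b·y = 16.1 × 12.8 = 206.1 ft². Wetted perimeter P = b + 2y = 16.1 + 2×12.8 = 41.7 ft.
Hydraulic radius R = A/P = 206.1/41.7 = 4.942 ft.
V = (1.486/n) R^(2/3) √S = (1.486/0.014) × 4.942^(2/3) × √0.013 = 35.11 ft/s. Hydraulic depth D_h = A/T = 206.1/16.1 = 12.8 ft.
Froude number Fr = V/√(g·D_h) = 35.11/√(32.2×12.8) = 1.73, which is greater than 1, so the flow is supercritical.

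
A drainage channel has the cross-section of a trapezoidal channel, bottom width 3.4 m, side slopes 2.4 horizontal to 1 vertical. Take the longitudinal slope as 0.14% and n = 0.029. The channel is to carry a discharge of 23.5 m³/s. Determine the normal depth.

y_n = 1.99 m

Manning's equation rearranged: A R^(2/3) = nQ / (1·√S) = 0.029 × 23.5 / (√0.0014) = 18.21.
At y = 1.41 m: A R^(2/3) = 8.859 — low.
At y = 2.42 m: A R^(2/3) = 27.81 — high.
At y = 1.99 m: A R^(2/3) = 18.2 — close enough.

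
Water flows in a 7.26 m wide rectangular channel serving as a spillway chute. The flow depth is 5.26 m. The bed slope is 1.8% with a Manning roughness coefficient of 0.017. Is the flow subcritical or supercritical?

Flow area A = b·y = 7.26 × 5.26 = 38.19 m². Wetted perimeter P = b + 2y = 7.26 + 2×5.26 = 17.78 m.
Hydraulic radius R = A/P = 38.19/17.78 = 2.148 m.
V = (1/n) R^(2/3) √S = (1/0.017) × 2.148^(2/3) × √0.018 = 13.14 m/s. Hydraulic depth D_h = A/T = 38.19/7.26 = 5.26 m.
Froude number Fr = V/√(g·D_h) = 13.14/√(9.81×5.26) = 1.83, which is greater than 1, so the flow is supercritical.

supercritical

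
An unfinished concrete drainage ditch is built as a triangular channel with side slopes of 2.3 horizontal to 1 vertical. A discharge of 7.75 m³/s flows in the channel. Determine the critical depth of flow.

y_c = 1.18 m

At critical depth, Q² T / (g A³) = 1, i.e. A³/T = Q²/g = 7.75²/9.81 = 6.123.
At y = 0.883 m: A³/T = 1.42 — low.
At y = 1.33 m: A³/T = 11.01 — high.
At y = 1.18 m: A³/T = 6.051 — matches.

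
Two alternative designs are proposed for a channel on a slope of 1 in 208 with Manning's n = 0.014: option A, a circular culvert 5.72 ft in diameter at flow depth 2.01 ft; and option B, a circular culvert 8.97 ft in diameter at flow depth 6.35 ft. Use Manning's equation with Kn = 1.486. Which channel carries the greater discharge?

Channel A: For a circular section of diameter D = 5.72 ft at depth y = 2.01 ft, the central angle is θ = 2 arccos(1 − 2y/D) = 2.538 rad. Then A = (D²/8)(θ − sin θ) = 8.059 ft² and P = Dθ/2 = 7.259 ft. Hydraulic radius R = A/P = 8.059/7.259 = 1.11 ft. Q_A = (1.486/0.014)·8.059·1.11^(2/3)·√0.004808 = 63.59 ft³/s.
Channel B: For a circular section of diameter D = 8.97 ft at depth y = 6.35 ft, the central angle is θ = 2 arccos(1 − 2y/D) = 3.999 rad. Then A = (D²/8)(θ − sin θ) = 47.83 ft² and P = Dθ/2 = 17.94 ft. Hydraulic radius R = A/P = 47.83/17.94 = 2.667 ft. Q_B = (1.486/0.014)·47.83·2.667^(2/3)·√0.004808 = 676.9 ft³/s.
Q_A = 63.59 ft³/s vs Q_B = 676.9 ft³/s, so channel B carries more.

channel B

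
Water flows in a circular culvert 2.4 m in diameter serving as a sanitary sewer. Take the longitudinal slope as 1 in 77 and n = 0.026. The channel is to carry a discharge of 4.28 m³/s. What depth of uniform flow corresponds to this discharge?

Manning's equation rearranged: A R^(2/3) = nQ / (1·√S) = 0.026 × 4.28 / (√0.01299) = 0.9765.
Try y = 1.13 m: A R^(2/3) = 1.451 — too large.
Try y = 0.907 m: A R^(2/3) = 0.9768 — ≈ 0.9765.

y_n = 0.907 m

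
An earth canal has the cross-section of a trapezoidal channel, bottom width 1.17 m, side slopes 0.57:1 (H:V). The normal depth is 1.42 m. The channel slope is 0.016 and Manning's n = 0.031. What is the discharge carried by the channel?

With bottom width b = 1.17 m and side slope z = 0.57: A = (b + zy)y = (1.17 + 0.57×1.42)×1.42 = 2.811 m²; P = b + 2y√(1+z²) = 1.17 + 2×1.42×1.151 = 4.439 m.
Hydraulic radius R = A/P = 2.811/4.439 = 0.6332 m.
Manning's equation: Q = (1/n) A R^(2/3) S^(1/2) = (1/0.031) × 2.811 × 0.6332^(2/3) × 0.016^(1/2) = 8.46 m³/s.

Q = 8.46 m³/s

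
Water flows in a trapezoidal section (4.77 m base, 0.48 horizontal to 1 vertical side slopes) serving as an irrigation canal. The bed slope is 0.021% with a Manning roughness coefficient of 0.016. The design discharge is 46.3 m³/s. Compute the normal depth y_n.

y_n = 4.49 m

Manning's equation rearranged: A R^(2/3) = nQ / (1·√S) = 0.016 × 46.3 / (√0.00021) = 51.12.
Try y = 3.44 m: A R^(2/3) = 32.46 — too small.
Try y = 5.55 m: A R^(2/3) = 74.27 — too large.
Try y = 4.49 m: A R^(2/3) = 51.17 — matches.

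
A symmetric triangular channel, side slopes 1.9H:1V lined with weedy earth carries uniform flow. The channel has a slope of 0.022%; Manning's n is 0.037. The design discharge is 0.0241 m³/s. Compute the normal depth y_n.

Manning's equation rearranged: A R^(2/3) = nQ / (1·√S) = 0.037 × 0.0241 / (√0.00022) = 0.06012.
Trying y = 0.231 m: A R^(2/3) = 0.02216 — too small.
Trying y = 0.336 m: A R^(2/3) = 0.0602 — ≈ 0.06012.

y_n = 0.336 m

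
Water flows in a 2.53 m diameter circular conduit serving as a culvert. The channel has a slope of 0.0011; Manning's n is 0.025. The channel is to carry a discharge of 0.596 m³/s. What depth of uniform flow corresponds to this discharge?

y_n = 0.595 m

Manning's equation rearranged: A R^(2/3) = nQ / (1·√S) = 0.025 × 0.596 / (√0.0011) = 0.4493.
At y = 0.507 m: A R^(2/3) = 0.3257 — too small.
At y = 0.697 m: A R^(2/3) = 0.6145 — too large.
At y = 0.595 m: A R^(2/3) = 0.4493 — close enough.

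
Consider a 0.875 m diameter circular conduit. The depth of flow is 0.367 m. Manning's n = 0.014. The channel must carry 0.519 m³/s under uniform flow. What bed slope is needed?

For a circular section of diameter D = 0.875 m at depth y = 0.367 m, the central angle is θ = 2 arccos(1 − 2y/D) = 2.818 rad. Then A = (D²/8)(θ − sin θ) = 0.2392 m² and P = Dθ/2 = 1.233 m.
Hydraulic radius R = A/P = 0.2392/1.233 = 0.1941 m.
From Manning's equation, S = [nQ / (1 A R^(2/3))]² = [0.014 × 0.519 / (1 × 0.2392 × 0.1941^(2/3))]² = 0.00821.

S = 0.00821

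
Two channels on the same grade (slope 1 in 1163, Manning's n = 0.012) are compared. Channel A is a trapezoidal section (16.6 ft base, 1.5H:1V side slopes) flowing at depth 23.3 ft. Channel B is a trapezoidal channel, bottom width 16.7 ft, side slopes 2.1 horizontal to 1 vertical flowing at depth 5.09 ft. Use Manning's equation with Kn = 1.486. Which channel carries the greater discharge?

Channel A: With bottom width b = 16.6 ft and side slope z = 1.5: A = (b + zy)y = (16.6 + 1.5×23.3)×23.3 = 1201 ft²; P = b + 2y√(1+z²) = 16.6 + 2×23.3×1.803 = 100.6 ft. Hydraulic radius R = A/P = 1201/100.6 = 11.94 ft. Q_A = (1.486/0.012)·1201·11.94^(2/3)·√0.0008598 = 22780 ft³/s.
Channel B: With bottom width b = 16.7 ft and side slope z = 2.1: A = (b + zy)y = (16.7 + 2.1×5.09)×5.09 = 139.4 ft²; P = b + 2y√(1+z²) = 16.7 + 2×5.09×2.326 = 40.38 ft. Hydraulic radius R = A/P = 139.4/40.38 = 3.453 ft. Q_B = (1.486/0.012)·139.4·3.453^(2/3)·√0.0008598 = 1156 ft³/s.
Q_A = 22780 ft³/s vs Q_B = 1156 ft³/s, so channel A carries more.

channel A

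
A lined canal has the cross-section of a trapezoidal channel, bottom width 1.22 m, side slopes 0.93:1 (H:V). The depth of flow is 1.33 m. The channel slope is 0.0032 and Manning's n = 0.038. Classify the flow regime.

With bottom width b = 1.22 m and side slope z = 0.93: A = (b + zy)y = (1.22 + 0.93×1.33)×1.33 = 3.268 m²; P = b + 2y√(1+z²) = 1.22 + 2×1.33×1.366 = 4.853 m.
Hydraulic radius R = A/P = 3.268/4.853 = 0.6734 m.
V = (1/n) R^(2/3) √S = (1/0.038) × 0.6734^(2/3) × √0.0032 = 1.144 m/s. Hydraulic depth D_h = A/T = 3.268/3.694 = 0.8846 m.
Froude number Fr = V/√(g·D_h) = 1.144/√(9.81×0.8846) = 0.388, which is less than 1, so the flow is subcritical.

subcritical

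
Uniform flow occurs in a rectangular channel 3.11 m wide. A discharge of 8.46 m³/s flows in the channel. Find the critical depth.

y_c = 0.91 m

For a rectangular channel, critical depth y_c = (q²/g)^(1/3) where q = Q/b = 8.46/3.11 = 2.72 m²/s.
So y_c = (2.72²/9.81)^(1/3) = 0.91 m.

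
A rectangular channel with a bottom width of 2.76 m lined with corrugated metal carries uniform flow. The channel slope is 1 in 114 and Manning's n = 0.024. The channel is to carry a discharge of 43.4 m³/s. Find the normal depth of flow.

y_n = 3.97 m

Manning's equation rearranged: A R^(2/3) = nQ / (1·√S) = 0.024 × 43.4 / (√0.008772) = 11.12.
Try y = 5.02 m: A R^(2/3) = 14.61 — high.
Try y = 3.97 m: A R^(2/3) = 11.13 — matches.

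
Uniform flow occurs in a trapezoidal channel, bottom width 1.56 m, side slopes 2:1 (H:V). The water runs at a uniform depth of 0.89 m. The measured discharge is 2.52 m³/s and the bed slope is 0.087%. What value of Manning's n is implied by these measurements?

n = 0.023

With bottom width b = 1.56 m and side slope z = 2: A = (b + zy)y = (1.56 + 2×0.89)×0.89 = 2.973 m²; P = b + 2y√(1+z²) = 1.56 + 2×0.89×2.236 = 5.54 m.
Hydraulic radius R = A/P = 2.973/5.54 = 0.5366 m.
Rearranging Manning's equation: n = (1/Q) A R^(2/3) S^(1/2) = (1/2.52) × 2.973 × 0.5366^(2/3) × √0.00087 = 0.023.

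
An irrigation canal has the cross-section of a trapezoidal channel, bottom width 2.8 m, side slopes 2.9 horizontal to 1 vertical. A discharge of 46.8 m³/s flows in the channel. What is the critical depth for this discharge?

At critical depth, Q² T / (g A³) = 1, i.e. A³/T = Q²/g = 46.8²/9.81 = 223.3.
Trying y = 2.24 m: A³/T = 571.7 — too large.
Trying y = 1.51 m: A³/T = 110.2 — too small.
Trying y = 1.79 m: A³/T = 222 — close enough.

y_c = 1.79 m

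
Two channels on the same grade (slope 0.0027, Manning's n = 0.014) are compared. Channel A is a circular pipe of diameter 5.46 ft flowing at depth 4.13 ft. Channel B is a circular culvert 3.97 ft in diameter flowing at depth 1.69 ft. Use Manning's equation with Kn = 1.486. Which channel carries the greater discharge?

Channel A: For a circular section of diameter D = 5.46 ft at depth y = 4.13 ft, the central angle is θ = 2 arccos(1 − 2y/D) = 4.219 rad. Then A = (D²/8)(θ − sin θ) = 19 ft² and P = Dθ/2 = 11.52 ft. Hydraulic radius R = A/P = 19/11.52 = 1.65 ft. Q_A = (1.486/0.014)·19·1.65^(2/3)·√0.0027 = 146.3 ft³/s.
Channel B: For a circular section of diameter D = 3.97 ft at depth y = 1.69 ft, the central angle is θ = 2 arccos(1 − 2y/D) = 2.843 rad. Then A = (D²/8)(θ − sin θ) = 5.022 ft² and P = Dθ/2 = 5.644 ft. Hydraulic radius R = A/P = 5.022/5.644 = 0.8899 ft. Q_B = (1.486/0.014)·5.022·0.8899^(2/3)·√0.0027 = 25.63 ft³/s.
Q_A = 146.3 ft³/s vs Q_B = 25.63 ft³/s, so channel A carries more.

channel A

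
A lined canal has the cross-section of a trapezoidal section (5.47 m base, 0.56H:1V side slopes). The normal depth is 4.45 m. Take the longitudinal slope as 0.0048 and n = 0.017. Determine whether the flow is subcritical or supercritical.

With bottom width b = 5.47 m and side slope z = 0.56: A = (b + zy)y = (5.47 + 0.56×4.45)×4.45 = 35.43 m²; P = b + 2y√(1+z²) = 5.47 + 2×4.45×1.146 = 15.67 m.
Hydraulic radius R = A/P = 35.43/15.67 = 2.261 m.
V = (1/n) R^(2/3) √S = (1/0.017) × 2.261^(2/3) × √0.0048 = 7.021 m/s. Hydraulic depth D_h = A/T = 35.43/10.45 = 3.389 m.
Froude number Fr = V/√(g·D_h) = 7.021/√(9.81×3.389) = 1.22, which is greater than 1, so the flow is supercritical.

supercritical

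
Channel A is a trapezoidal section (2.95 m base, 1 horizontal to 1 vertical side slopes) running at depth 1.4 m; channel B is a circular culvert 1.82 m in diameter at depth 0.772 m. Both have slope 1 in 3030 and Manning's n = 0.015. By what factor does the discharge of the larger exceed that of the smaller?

Channel A: With bottom width b = 2.95 m and side slope z = 1: A = (b + zy)y = (2.95 + 1×1.4)×1.4 = 6.09 m²; P = b + 2y√(1+z²) = 2.95 + 2×1.4×1.414 = 6.91 m. Hydraulic radius R = A/P = 6.09/6.91 = 0.8814 m. Q_A = (1/0.015)·6.09·0.8814^(2/3)·√0.00033 = 6.78 m³/s.
Channel B: For a circular section of diameter D = 1.82 m at depth y = 0.772 m, the central angle is θ = 2 arccos(1 − 2y/D) = 2.837 rad. Then A = (D²/8)(θ − sin θ) = 1.051 m² and P = Dθ/2 = 2.582 m. Hydraulic radius R = A/P = 1.051/2.582 = 0.4069 m. Q_B = (1/0.015)·1.051·0.4069^(2/3)·√0.00033 = 0.6987 m³/s.
The larger discharge is 6.78 m³/s and the smaller is 0.6987 m³/s; the ratio is 9.7.

9.7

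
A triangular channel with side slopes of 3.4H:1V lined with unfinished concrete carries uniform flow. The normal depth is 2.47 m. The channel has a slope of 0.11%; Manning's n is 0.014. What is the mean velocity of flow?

V = 2.65 m/s

For a triangular section with side slope z = 3.4: A = zy² = 3.4×2.47² = 20.74 m²; P = 2y√(1+z²) = 2×2.47×3.544 = 17.51 m.
Hydraulic radius R = A/P = 20.74/17.51 = 1.185 m.
From Manning's equation, V = (1/n) R^(2/3) S^(1/2) = (1/0.014) × 1.185^(2/3) × 0.0011^(1/2) = 2.65 m/s.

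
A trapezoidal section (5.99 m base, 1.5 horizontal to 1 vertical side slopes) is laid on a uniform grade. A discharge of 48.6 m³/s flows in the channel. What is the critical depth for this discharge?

At critical depth, Q² T / (g A³) = 1, i.e. A³/T = Q²/g = 48.6²/9.81 = 240.8.
Try y = 2.07 m: A³/T = 547 — high.
Try y = 1.45 m: A³/T = 160.5 — low.
Try y = 1.63 m: A³/T = 238.9 — ≈ 240.8.

y_c = 1.63 m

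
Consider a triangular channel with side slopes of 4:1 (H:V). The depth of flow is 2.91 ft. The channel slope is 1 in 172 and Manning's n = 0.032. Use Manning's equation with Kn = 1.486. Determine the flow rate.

For a triangular section with side slope z = 4: A = zy² = 4×2.91² = 33.87 ft²; P = 2y√(1+z²) = 2×2.91×4.123 = 24 ft.
Hydraulic radius R = A/P = 33.87/24 = 1.412 ft.
Manning's equation: Q = (1.486/n) A R^(2/3) S^(1/2) = (1.486/0.032) × 33.87 × 1.412^(2/3) × 0.005814^(1/2) = 151 ft³/s.

Q = 151 ft³/s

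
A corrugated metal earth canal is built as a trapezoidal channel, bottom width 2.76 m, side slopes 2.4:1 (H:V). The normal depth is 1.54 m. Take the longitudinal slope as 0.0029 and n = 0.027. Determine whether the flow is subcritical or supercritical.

subcritical

With bottom width b = 2.76 m and side slope z = 2.4: A = (b + zy)y = (2.76 + 2.4×1.54)×1.54 = 9.942 m²; P = b + 2y√(1+z²) = 2.76 + 2×1.54×2.6 = 10.77 m.
Hydraulic radius R = A/P = 9.942/10.77 = 0.9233 m.
V = (1/n) R^(2/3) √S = (1/0.027) × 0.9233^(2/3) × √0.0029 = 1.891 m/s. Hydraulic depth D_h = A/T = 9.942/10.15 = 0.9793 m.
Froude number Fr = V/√(g·D_h) = 1.891/√(9.81×0.9793) = 0.61, which is less than 1, so the flow is subcritical.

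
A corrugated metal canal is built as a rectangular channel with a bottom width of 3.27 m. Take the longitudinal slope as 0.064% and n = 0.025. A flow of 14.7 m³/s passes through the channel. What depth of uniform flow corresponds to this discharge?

y_n = 4.02 m

Manning's equation rearranged: A R^(2/3) = nQ / (1·√S) = 0.025 × 14.7 / (√0.00064) = 14.53.
At y = 5.13 m: A R^(2/3) = 19.36 — over.
At y = 4.02 m: A R^(2/3) = 14.53 — ≈ 14.53.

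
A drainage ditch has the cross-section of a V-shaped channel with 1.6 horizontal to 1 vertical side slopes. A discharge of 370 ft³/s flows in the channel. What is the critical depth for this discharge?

y_c = 5.06 ft

At critical depth, Q² T / (g A³) = 1, i.e. A³/T = Q²/g = 370²/32.2 = 4252.
Try y = 5.77 ft: A³/T = 8186 — high.
Try y = 3.53 ft: A³/T = 701.6 — low.
Try y = 5.06 ft: A³/T = 4246 — close enough.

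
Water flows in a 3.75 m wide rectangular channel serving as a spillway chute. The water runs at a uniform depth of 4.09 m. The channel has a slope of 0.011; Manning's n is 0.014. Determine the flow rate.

Q = 136 m³/s

Flow area A = b·y = 3.75 × 4.09 = 15.34 m². Wetted perimeter P = b + 2y = 3.75 + 2×4.09 = 11.93 m.
Hydraulic radius R = A/P = 15.34/11.93 = 1.286 m.
Manning's equation: Q = (1/n) A R^(2/3) S^(1/2) = (1/0.014) × 15.34 × 1.286^(2/3) × 0.011^(1/2) = 136 m³/s.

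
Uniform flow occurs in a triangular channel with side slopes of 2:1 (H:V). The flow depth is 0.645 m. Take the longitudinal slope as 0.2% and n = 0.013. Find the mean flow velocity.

For a triangular section with side slope z = 2: A = zy² = 2×0.645² = 0.8321 m²; P = 2y√(1+z²) = 2×0.645×2.236 = 2.885 m.
Hydraulic radius R = A/P = 0.8321/2.885 = 0.2885 m.
From Manning's equation, V = (1/n) R^(2/3) S^(1/2) = (1/0.013) × 0.2885^(2/3) × 0.002^(1/2) = 1.5 m/s.

V = 1.5 m/s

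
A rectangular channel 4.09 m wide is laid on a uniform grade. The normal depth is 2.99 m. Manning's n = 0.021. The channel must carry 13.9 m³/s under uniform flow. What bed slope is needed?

S = 0.00044

Flow area A = b·y = 4.09 × 2.99 = 12.23 m². Wetted perimeter P = b + 2y = 4.09 + 2×2.99 = 10.07 m.
Hydraulic radius R = A/P = 12.23/10.07 = 1.214 m.
From Manning's equation, S = [nQ / (1 A R^(2/3))]² = [0.021 × 13.9 / (1 × 12.23 × 1.214^(2/3))]² = 0.00044.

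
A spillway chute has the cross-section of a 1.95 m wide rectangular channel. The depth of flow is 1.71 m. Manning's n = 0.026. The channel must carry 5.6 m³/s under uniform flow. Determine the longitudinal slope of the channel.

S = 0.0036

Flow area A = b·y = 1.95 × 1.71 = 3.334 m². Wetted perimeter P = b + 2y = 1.95 + 2×1.71 = 5.37 m.
Hydraulic radius R = A/P = 3.334/5.37 = 0.6209 m.
From Manning's equation, S = [nQ / (1 A R^(2/3))]² = [0.026 × 5.6 / (1 × 3.334 × 0.6209^(2/3))]² = 0.0036.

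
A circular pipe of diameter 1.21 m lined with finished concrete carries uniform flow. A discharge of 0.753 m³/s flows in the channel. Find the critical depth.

y_c = 0.466 m

At critical depth, Q² T / (g A³) = 1, i.e. A³/T = Q²/g = 0.753²/9.81 = 0.0578.
Try y = 0.372 m: A³/T = 0.02422 — too small.
Try y = 0.466 m: A³/T = 0.05778 — close enough.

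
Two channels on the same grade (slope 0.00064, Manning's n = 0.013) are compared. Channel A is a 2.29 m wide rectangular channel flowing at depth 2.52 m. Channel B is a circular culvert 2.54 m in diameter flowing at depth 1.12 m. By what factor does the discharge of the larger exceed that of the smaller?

3.27

Channel A: Flow area A = b·y = 2.29 × 2.52 = 5.771 m². Wetted perimeter P = b + 2y = 2.29 + 2×2.52 = 7.33 m. Hydraulic radius R = A/P = 5.771/7.33 = 0.7873 m. Q_A = (1/0.013)·5.771·0.7873^(2/3)·√0.00064 = 9.575 m³/s.
Channel B: For a circular section of diameter D = 2.54 m at depth y = 1.12 m, the central angle is θ = 2 arccos(1 − 2y/D) = 2.905 rad. Then A = (D²/8)(θ − sin θ) = 2.153 m² and P = Dθ/2 = 3.689 m. Hydraulic radius R = A/P = 2.153/3.689 = 0.5837 m. Q_B = (1/0.013)·2.153·0.5837^(2/3)·√0.00064 = 2.927 m³/s.
The larger discharge is 9.575 m³/s and the smaller is 2.927 m³/s; the ratio is 3.27.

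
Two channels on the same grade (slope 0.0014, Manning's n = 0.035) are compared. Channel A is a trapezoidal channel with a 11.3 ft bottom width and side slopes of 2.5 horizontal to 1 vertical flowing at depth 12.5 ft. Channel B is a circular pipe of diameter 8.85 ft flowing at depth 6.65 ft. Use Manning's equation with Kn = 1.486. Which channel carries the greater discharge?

channel A

Channel A: With bottom width b = 11.3 ft and side slope z = 2.5: A = (b + zy)y = (11.3 + 2.5×12.5)×12.5 = 531.9 ft²; P = b + 2y√(1+z²) = 11.3 + 2×12.5×2.693 = 78.61 ft. Hydraulic radius R = A/P = 531.9/78.61 = 6.766 ft. Q_A = (1.486/0.035)·531.9·6.766^(2/3)·√0.0014 = 3022 ft³/s.
Channel B: For a circular section of diameter D = 8.85 ft at depth y = 6.65 ft, the central angle is θ = 2 arccos(1 − 2y/D) = 4.195 rad. Then A = (D²/8)(θ − sin θ) = 49.58 ft² and P = Dθ/2 = 18.56 ft. Hydraulic radius R = A/P = 49.58/18.56 = 2.671 ft. Q_B = (1.486/0.035)·49.58·2.671^(2/3)·√0.0014 = 151.6 ft³/s.
Q_A = 3022 ft³/s vs Q_B = 151.6 ft³/s, so channel A carries more.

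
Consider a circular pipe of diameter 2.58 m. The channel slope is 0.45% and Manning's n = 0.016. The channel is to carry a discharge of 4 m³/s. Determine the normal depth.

Manning's equation rearranged: A R^(2/3) = nQ / (1·√S) = 0.016 × 4 / (√0.0045) = 0.9541.
Trying y = 1.1 m: A R^(2/3) = 1.477 — over.
Trying y = 0.593 m: A R^(2/3) = 0.4522 — short.
Trying y = 0.869 m: A R^(2/3) = 0.9543 — matches.

y_n = 0.869 m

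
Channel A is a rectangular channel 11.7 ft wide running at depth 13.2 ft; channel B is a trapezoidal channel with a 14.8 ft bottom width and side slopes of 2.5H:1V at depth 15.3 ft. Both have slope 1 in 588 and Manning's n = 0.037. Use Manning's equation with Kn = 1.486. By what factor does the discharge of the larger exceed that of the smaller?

Channel A: Flow area A = b·y = 11.7 × 13.2 = 154.4 ft². Wetted perimeter P = b + 2y = 11.7 + 2×13.2 = 38.1 ft. Hydraulic radius R = A/P = 154.4/38.1 = 4.054 ft. Q_A = (1.486/0.037)·154.4·4.054^(2/3)·√0.001701 = 650.3 ft³/s.
Channel B: With bottom width b = 14.8 ft and side slope z = 2.5: A = (b + zy)y = (14.8 + 2.5×15.3)×15.3 = 811.7 ft²; P = b + 2y√(1+z²) = 14.8 + 2×15.3×2.693 = 97.19 ft. Hydraulic radius R = A/P = 811.7/97.19 = 8.351 ft. Q_B = (1.486/0.037)·811.7·8.351^(2/3)·√0.001701 = 5533 ft³/s.
The larger discharge is 5533 ft³/s and the smaller is 650.3 ft³/s; the ratio is 8.51.

8.51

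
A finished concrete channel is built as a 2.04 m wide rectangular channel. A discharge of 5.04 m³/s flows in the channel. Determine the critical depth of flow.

For a rectangular channel, critical depth y_c = (q²/g)^(1/3) where q = Q/b = 5.04/2.04 = 2.471 m²/s.
So y_c = (2.471²/9.81)^(1/3) = 0.854 m.

y_c = 0.854 m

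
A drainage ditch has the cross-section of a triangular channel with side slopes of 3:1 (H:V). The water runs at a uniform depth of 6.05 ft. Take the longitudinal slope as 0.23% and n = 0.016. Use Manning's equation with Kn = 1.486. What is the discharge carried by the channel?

Q = 988 ft³/s

For a triangular section with side slope z = 3: A = zy² = 3×6.05² = 109.8 ft²; P = 2y√(1+z²) = 2×6.05×3.162 = 38.26 ft.
Hydraulic radius R = A/P = 109.8/38.26 = 2.87 ft.
Manning's equation: Q = (1.486/n) A R^(2/3) S^(1/2) = (1.486/0.016) × 109.8 × 2.87^(2/3) × 0.0023^(1/2) = 988 ft³/s.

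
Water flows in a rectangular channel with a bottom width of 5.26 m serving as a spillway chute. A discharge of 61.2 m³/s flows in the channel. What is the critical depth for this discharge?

For a rectangular channel, critical depth y_c = (q²/g)^(1/3) where q = Q/b = 61.2/5.26 = 11.63 m²/s.
So y_c = (11.63²/9.81)^(1/3) = 2.4 m.

y_c = 2.4 m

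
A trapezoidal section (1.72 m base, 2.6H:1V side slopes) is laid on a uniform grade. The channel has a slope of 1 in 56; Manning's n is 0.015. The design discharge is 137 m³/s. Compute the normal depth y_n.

Manning's equation rearranged: A R^(2/3) = nQ / (1·√S) = 0.015 × 137 / (√0.01786) = 15.38.
Trying y = 1.48 m: A R^(2/3) = 7.26 — too small.
Trying y = 2.4 m: A R^(2/3) = 22.36 — too large.
Trying y = 2.05 m: A R^(2/3) = 15.4 — matches.

y_n = 2.05 m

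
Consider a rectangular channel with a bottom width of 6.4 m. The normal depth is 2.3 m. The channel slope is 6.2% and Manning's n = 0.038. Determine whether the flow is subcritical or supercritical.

Flow area A = b·y = 6.4 × 2.3 = 14.72 m². Wetted perimeter P = b + 2y = 6.4 + 2×2.3 = 11 m.
Hydraulic radius R = A/P = 14.72/11 = 1.338 m.
V = (1/n) R^(2/3) √S = (1/0.038) × 1.338^(2/3) × √0.062 = 7.957 m/s. Hydraulic depth D_h = A/T = 14.72/6.4 = 2.3 m.
Froude number Fr = V/√(g·D_h) = 7.957/√(9.81×2.3) = 1.68, which is greater than 1, so the flow is supercritical.

supercritical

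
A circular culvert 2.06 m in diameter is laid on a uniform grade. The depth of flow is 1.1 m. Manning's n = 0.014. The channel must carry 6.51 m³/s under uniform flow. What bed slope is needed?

For a circular section of diameter D = 2.06 m at depth y = 1.1 m, the central angle is θ = 2 arccos(1 − 2y/D) = 3.278 rad. Then A = (D²/8)(θ − sin θ) = 1.811 m² and P = Dθ/2 = 3.376 m.
Hydraulic radius R = A/P = 1.811/3.376 = 0.5363 m.
From Manning's equation, S = [nQ / (1 A R^(2/3))]² = [0.014 × 6.51 / (1 × 1.811 × 0.5363^(2/3))]² = 0.00582.

S = 0.00582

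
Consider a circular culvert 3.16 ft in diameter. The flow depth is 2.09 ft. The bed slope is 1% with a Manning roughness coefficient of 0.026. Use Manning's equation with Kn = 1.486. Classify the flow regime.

subcritical

For a circular section of diameter D = 3.16 ft at depth y = 2.09 ft, the central angle is θ = 2 arccos(1 − 2y/D) = 3.799 rad. Then A = (D²/8)(θ − sin θ) = 5.504 ft² and P = Dθ/2 = 6.002 ft.
Hydraulic radius R = A/P = 5.504/6.002 = 0.9171 ft.
V = (1.486/n) R^(2/3) √S = (1.486/0.026) × 0.9171^(2/3) × √0.01 = 5.395 ft/s. Hydraulic depth D_h = A/T = 5.504/2.991 = 1.84 ft.
Froude number Fr = V/√(g·D_h) = 5.395/√(32.2×1.84) = 0.701, which is less than 1, so the flow is subcritical.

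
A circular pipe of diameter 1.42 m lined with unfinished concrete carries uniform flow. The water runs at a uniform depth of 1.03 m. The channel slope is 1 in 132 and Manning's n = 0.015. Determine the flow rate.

For a circular section of diameter D = 1.42 m at depth y = 1.03 m, the central angle is θ = 2 arccos(1 − 2y/D) = 4.077 rad. Then A = (D²/8)(θ − sin θ) = 1.23 m² and P = Dθ/2 = 2.894 m.
Hydraulic radius R = A/P = 1.23/2.894 = 0.4251 m.
Manning's equation: Q = (1/n) A R^(2/3) S^(1/2) = (1/0.015) × 1.23 × 0.4251^(2/3) × 0.007576^(1/2) = 4.04 m³/s.

Q = 4.04 m³/s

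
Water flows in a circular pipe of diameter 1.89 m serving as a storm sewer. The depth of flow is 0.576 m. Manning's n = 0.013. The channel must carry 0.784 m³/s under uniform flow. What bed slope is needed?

For a circular section of diameter D = 1.89 m at depth y = 0.576 m, the central angle is θ = 2 arccos(1 − 2y/D) = 2.339 rad. Then A = (D²/8)(θ − sin θ) = 0.7235 m² and P = Dθ/2 = 2.211 m.
Hydraulic radius R = A/P = 0.7235/2.211 = 0.3273 m.
From Manning's equation, S = [nQ / (1 A R^(2/3))]² = [0.013 × 0.784 / (1 × 0.7235 × 0.3273^(2/3))]² = 0.00088.

S = 0.00088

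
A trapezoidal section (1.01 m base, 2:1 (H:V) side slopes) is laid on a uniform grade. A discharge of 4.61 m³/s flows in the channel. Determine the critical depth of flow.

At critical depth, Q² T / (g A³) = 1, i.e. A³/T = Q²/g = 4.61²/9.81 = 2.166.
Trying y = 0.988 m: A³/T = 5.175 — high.
Trying y = 0.668 m: A³/T = 1.045 — low.
Trying y = 0.8 m: A³/T = 2.162 — close enough.

y_c = 0.8 m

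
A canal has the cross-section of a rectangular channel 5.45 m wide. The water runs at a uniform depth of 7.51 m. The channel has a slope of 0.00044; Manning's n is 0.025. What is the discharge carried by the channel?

Q = 54.5 m³/s

Flow area A = b·y = 5.45 × 7.51 = 40.93 m². Wetted perimeter P = b + 2y = 5.45 + 2×7.51 = 20.47 m.
Hydraulic radius R = A/P = 40.93/20.47 = 1.999 m.
Manning's equation: Q = (1/n) A R^(2/3) S^(1/2) = (1/0.025) × 40.93 × 1.999^(2/3) × 0.00044^(1/2) = 54.5 m³/s.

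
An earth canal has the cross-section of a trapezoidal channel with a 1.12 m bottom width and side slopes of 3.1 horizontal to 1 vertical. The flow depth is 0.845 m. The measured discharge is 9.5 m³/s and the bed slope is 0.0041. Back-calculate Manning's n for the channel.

n = 0.013

With bottom width b = 1.12 m and side slope z = 3.1: A = (b + zy)y = (1.12 + 3.1×0.845)×0.845 = 3.16 m²; P = b + 2y√(1+z²) = 1.12 + 2×0.845×3.257 = 6.625 m.
Hydraulic radius R = A/P = 3.16/6.625 = 0.477 m.
Rearranging Manning's equation: n = (1/Q) A R^(2/3) S^(1/2) = (1/9.5) × 3.16 × 0.477^(2/3) × √0.0041 = 0.013.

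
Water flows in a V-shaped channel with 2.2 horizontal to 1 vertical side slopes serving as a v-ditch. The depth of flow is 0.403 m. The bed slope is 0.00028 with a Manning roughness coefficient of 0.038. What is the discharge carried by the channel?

For a triangular section with side slope z = 2.2: A = zy² = 2.2×0.403² = 0.3573 m²; P = 2y√(1+z²) = 2×0.403×2.417 = 1.948 m.
Hydraulic radius R = A/P = 0.3573/1.948 = 0.1834 m.
Manning's equation: Q = (1/n) A R^(2/3) S^(1/2) = (1/0.038) × 0.3573 × 0.1834^(2/3) × 0.00028^(1/2) = 0.0508 m³/s.

Q = 0.0508 m³/s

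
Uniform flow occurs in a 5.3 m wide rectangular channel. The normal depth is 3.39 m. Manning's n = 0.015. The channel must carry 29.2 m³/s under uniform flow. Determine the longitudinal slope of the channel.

Flow area A = b·y = 5.3 × 3.39 = 17.97 m². Wetted perimeter P = b + 2y = 5.3 + 2×3.39 = 12.08 m.
Hydraulic radius R = A/P = 17.97/12.08 = 1.487 m.
From Manning's equation, S = [nQ / (1 A R^(2/3))]² = [0.015 × 29.2 / (1 × 17.97 × 1.487^(2/3))]² = 0.00035.

S = 0.00035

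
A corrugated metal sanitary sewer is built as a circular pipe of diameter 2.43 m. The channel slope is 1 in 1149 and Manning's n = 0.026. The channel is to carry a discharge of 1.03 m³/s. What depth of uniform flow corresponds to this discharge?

Manning's equation rearranged: A R^(2/3) = nQ / (1·√S) = 0.026 × 1.03 / (√0.0008703) = 0.9078.
Trying y = 0.742 m: A R^(2/3) = 0.6741 — low.
Trying y = 1.11 m: A R^(2/3) = 1.423 — high.
Trying y = 0.867 m: A R^(2/3) = 0.9069 — matches.

y_n = 0.867 m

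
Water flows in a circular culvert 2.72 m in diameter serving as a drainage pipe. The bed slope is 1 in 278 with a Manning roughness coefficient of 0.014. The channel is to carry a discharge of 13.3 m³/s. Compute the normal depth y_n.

Manning's equation rearranged: A R^(2/3) = nQ / (1·√S) = 0.014 × 13.3 / (√0.003597) = 3.105.
Try y = 1.2 m: A R^(2/3) = 1.807 — low.
Try y = 1.66 m: A R^(2/3) = 3.098 — close enough.

y_n = 1.66 m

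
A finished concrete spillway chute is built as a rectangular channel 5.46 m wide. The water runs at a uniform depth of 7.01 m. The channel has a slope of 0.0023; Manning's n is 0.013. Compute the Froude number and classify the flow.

subcritical

Flow area A = b·y = 5.46 × 7.01 = 38.27 m². Wetted perimeter P = b + 2y = 5.46 + 2×7.01 = 19.48 m.
Hydraulic radius R = A/P = 38.27/19.48 = 1.965 m.
V = (1/n) R^(2/3) √S = (1/0.013) × 1.965^(2/3) × √0.0023 = 5.787 m/s. Hydraulic depth D_h = A/T = 38.27/5.46 = 7.01 m.
Froude number Fr = V/√(g·D_h) = 5.787/√(9.81×7.01) = 0.698, which is less than 1, so the flow is subcritical.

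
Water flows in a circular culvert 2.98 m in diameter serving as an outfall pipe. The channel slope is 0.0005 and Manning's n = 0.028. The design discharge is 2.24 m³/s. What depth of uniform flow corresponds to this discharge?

Manning's equation rearranged: A R^(2/3) = nQ / (1·√S) = 0.028 × 2.24 / (√0.0005) = 2.805.
Try y = 1.15 m: A R^(2/3) = 1.808 — too small.
Try y = 1.47 m: A R^(2/3) = 2.801 — ≈ 2.805.

y_n = 1.47 m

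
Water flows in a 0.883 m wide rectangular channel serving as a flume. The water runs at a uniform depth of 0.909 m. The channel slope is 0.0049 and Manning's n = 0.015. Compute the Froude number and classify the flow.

subcritical

Flow area A = b·y = 0.883 × 0.909 = 0.8026 m². Wetted perimeter P = b + 2y = 0.883 + 2×0.909 = 2.701 m.
Hydraulic radius R = A/P = 0.8026/2.701 = 0.2972 m.
V = (1/n) R^(2/3) √S = (1/0.015) × 0.2972^(2/3) × √0.0049 = 2.078 m/s. Hydraulic depth D_h = A/T = 0.8026/0.883 = 0.909 m.
Froude number Fr = V/√(g·D_h) = 2.078/√(9.81×0.909) = 0.696, which is less than 1, so the flow is subcritical.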